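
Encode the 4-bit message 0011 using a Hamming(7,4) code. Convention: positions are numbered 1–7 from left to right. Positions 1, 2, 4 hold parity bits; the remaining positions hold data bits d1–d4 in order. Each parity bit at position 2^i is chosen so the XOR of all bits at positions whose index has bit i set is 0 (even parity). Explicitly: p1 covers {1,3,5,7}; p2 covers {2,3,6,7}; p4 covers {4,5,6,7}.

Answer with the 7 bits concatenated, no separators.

1000011

Place data at non-parity positions: p1 p2 0 p4 0 1 1
p1 (pos 1,3,5,7): XOR of data positions = 0⊕0⊕1 = 1
p2 (pos 2,3,6,7): XOR of data positions = 0⊕1⊕1 = 0
p4 (pos 4,5,6,7): XOR of data positions = 0⊕1⊕1 = 0
Codeword: 1000011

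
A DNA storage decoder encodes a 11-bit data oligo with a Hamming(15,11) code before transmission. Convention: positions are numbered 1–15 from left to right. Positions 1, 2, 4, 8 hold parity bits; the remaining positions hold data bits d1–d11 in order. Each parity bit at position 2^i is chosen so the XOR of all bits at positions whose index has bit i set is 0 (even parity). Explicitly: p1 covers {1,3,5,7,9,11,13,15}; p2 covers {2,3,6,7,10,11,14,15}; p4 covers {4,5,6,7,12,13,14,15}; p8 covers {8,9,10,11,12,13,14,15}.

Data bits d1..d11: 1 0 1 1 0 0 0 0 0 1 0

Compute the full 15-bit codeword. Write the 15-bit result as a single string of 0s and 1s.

001101110000010

Place data at non-parity positions: p1 p2 1 p4 0 1 1 p8 0 0 0 0 0 1 0
p1 (pos 1,3,5,7,9,11,13,15): XOR of data positions = 1⊕0⊕1⊕0⊕0⊕0⊕0 = 0
p2 (pos 2,3,6,7,10,11,14,15): XOR of data positions = 1⊕1⊕1⊕0⊕0⊕1⊕0 = 0
p4 (pos 4,5,6,7,12,13,14,15): XOR of data positions = 0⊕1⊕1⊕0⊕0⊕1⊕0 = 1
p8 (pos 8,9,10,11,12,13,14,15): XOR of data positions = 0⊕0⊕0⊕0⊕0⊕1⊕0 = 1
Codeword: 001101110000010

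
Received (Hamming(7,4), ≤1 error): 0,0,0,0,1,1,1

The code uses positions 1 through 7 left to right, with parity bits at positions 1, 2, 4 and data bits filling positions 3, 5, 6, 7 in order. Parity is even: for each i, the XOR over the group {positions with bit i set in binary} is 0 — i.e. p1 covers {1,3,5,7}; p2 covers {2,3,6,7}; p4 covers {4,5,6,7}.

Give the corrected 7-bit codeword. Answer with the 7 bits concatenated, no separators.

s1 (pos 1,3,5,7): 0⊕0⊕1⊕1 = 0
s2 (pos 2,3,6,7): 0⊕0⊕1⊕1 = 0
s4 (pos 4,5,6,7): 0⊕1⊕1⊕1 = 1
Syndrome s4…s1 = 100 → error at position 4.
Flip position 4: 0000111 → 0001111

0001111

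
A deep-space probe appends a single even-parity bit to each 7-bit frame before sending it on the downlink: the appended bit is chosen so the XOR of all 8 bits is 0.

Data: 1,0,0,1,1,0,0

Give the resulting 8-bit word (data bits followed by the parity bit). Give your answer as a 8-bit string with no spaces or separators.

XOR of the 7 data bits: 1⊕0⊕0⊕1⊕1⊕0⊕0 = 1
Parity bit = 1 (so all 8 bits XOR to 0).

10011001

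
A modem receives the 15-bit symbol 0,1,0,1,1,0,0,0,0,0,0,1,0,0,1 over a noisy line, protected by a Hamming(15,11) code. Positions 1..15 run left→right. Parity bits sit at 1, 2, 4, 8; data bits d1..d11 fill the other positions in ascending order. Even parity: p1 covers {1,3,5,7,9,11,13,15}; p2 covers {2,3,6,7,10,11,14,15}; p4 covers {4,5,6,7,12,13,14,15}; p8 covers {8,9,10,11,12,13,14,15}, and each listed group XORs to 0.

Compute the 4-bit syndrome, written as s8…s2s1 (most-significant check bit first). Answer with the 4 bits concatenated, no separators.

0000

s1 (pos 1,3,5,7,9,11,13,15): 0⊕0⊕1⊕0⊕0⊕0⊕0⊕1 = 0
s2 (pos 2,3,6,7,10,11,14,15): 1⊕0⊕0⊕0⊕0⊕0⊕0⊕1 = 0
s4 (pos 4,5,6,7,12,13,14,15): 1⊕1⊕0⊕0⊕1⊕0⊕0⊕1 = 0
s8 (pos 8,9,10,11,12,13,14,15): 0⊕0⊕0⊕0⊕1⊕0⊕0⊕1 = 0
Syndrome s8…s1 = 0000 → no error.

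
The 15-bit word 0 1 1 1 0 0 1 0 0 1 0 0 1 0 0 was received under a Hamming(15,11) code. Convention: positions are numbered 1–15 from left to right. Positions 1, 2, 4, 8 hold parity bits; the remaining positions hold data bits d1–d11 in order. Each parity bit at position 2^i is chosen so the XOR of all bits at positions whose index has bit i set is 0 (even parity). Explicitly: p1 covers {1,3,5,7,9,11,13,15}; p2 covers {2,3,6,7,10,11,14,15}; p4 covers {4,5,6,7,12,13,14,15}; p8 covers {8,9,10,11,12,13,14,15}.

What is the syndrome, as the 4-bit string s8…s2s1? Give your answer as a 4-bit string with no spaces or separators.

0101

s1 (pos 1,3,5,7,9,11,13,15): 0⊕1⊕0⊕1⊕0⊕0⊕1⊕0 = 1
s2 (pos 2,3,6,7,10,11,14,15): 1⊕1⊕0⊕1⊕1⊕0⊕0⊕0 = 0
s4 (pos 4,5,6,7,12,13,14,15): 1⊕0⊕0⊕1⊕0⊕1⊕0⊕0 = 1
s8 (pos 8,9,10,11,12,13,14,15): 0⊕0⊕1⊕0⊕0⊕1⊕0⊕0 = 0
Syndrome s8…s1 = 0101 → error at position 5.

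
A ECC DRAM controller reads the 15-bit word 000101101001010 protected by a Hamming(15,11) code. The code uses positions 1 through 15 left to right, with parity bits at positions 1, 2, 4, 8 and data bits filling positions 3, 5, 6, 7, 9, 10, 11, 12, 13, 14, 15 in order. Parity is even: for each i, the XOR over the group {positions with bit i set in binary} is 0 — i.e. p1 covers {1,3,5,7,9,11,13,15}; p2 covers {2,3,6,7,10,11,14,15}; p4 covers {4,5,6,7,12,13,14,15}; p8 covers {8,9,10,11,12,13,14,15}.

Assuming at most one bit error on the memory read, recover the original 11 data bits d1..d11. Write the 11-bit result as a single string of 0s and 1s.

00111001000

s1 (pos 1,3,5,7,9,11,13,15): 0⊕0⊕0⊕1⊕1⊕0⊕0⊕0 = 0
s2 (pos 2,3,6,7,10,11,14,15): 0⊕0⊕1⊕1⊕0⊕0⊕1⊕0 = 1
s4 (pos 4,5,6,7,12,13,14,15): 1⊕0⊕1⊕1⊕1⊕0⊕1⊕0 = 1
s8 (pos 8,9,10,11,12,13,14,15): 0⊕1⊕0⊕0⊕1⊕0⊕1⊕0 = 1
Syndrome s8…s1 = 1110 → error at position 14.
Flip position 14: 000101101001010 → 000101101001000
Read data bits from positions 3,5,6,7,9,10,11,12,13,14,15: 00111001000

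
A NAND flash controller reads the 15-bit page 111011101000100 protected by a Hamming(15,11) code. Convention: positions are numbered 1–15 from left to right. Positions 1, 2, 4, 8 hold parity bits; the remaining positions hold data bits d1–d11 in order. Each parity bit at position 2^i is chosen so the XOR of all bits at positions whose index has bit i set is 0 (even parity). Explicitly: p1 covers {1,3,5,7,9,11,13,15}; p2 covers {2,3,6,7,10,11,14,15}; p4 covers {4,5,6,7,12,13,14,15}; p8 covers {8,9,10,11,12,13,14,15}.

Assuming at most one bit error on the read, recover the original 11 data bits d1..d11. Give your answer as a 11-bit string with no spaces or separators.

s1 (pos 1,3,5,7,9,11,13,15): 1⊕1⊕1⊕1⊕1⊕0⊕1⊕0 = 0
s2 (pos 2,3,6,7,10,11,14,15): 1⊕1⊕1⊕1⊕0⊕0⊕0⊕0 = 0
s4 (pos 4,5,6,7,12,13,14,15): 0⊕1⊕1⊕1⊕0⊕1⊕0⊕0 = 0
s8 (pos 8,9,10,11,12,13,14,15): 0⊕1⊕0⊕0⊕0⊕1⊕0⊕0 = 0
Syndrome s8…s1 = 0000 → no error.
Read data bits from positions 3,5,6,7,9,10,11,12,13,14,15: 11111000100

11111000100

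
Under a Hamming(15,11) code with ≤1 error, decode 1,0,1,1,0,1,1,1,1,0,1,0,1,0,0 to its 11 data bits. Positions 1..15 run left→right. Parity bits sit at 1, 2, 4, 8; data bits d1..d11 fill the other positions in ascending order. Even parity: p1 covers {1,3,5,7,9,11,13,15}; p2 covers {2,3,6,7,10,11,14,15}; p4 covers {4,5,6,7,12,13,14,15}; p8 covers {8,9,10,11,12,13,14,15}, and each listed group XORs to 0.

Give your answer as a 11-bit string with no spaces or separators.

s1 (pos 1,3,5,7,9,11,13,15): 1⊕1⊕0⊕1⊕1⊕1⊕1⊕0 = 0
s2 (pos 2,3,6,7,10,11,14,15): 0⊕1⊕1⊕1⊕0⊕1⊕0⊕0 = 0
s4 (pos 4,5,6,7,12,13,14,15): 1⊕0⊕1⊕1⊕0⊕1⊕0⊕0 = 0
s8 (pos 8,9,10,11,12,13,14,15): 1⊕1⊕0⊕1⊕0⊕1⊕0⊕0 = 0
Syndrome s8…s1 = 0000 → no error.
Read data bits from positions 3,5,6,7,9,10,11,12,13,14,15: 10111010100

10111010100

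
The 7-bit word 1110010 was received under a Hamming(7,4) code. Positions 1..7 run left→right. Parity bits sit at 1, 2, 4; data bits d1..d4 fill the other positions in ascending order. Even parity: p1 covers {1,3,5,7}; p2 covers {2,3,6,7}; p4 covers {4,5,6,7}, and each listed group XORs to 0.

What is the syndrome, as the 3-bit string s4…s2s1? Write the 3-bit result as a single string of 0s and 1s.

110

s1 (pos 1,3,5,7): 1⊕1⊕0⊕0 = 0
s2 (pos 2,3,6,7): 1⊕1⊕1⊕0 = 1
s4 (pos 4,5,6,7): 0⊕0⊕1⊕0 = 1
Syndrome s4…s1 = 110 → error at position 6.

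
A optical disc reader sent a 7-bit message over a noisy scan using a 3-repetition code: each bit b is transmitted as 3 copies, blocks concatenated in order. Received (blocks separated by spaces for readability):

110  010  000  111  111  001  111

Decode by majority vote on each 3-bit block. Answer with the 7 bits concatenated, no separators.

Block 1 (110): 2 ones → 1
Block 2 (010): 1 one → 0
Block 3 (000): 0 ones → 0
Block 4 (111): 3 ones → 1
Block 5 (111): 3 ones → 1
Block 6 (001): 1 one → 0
Block 7 (111): 3 ones → 1

1001101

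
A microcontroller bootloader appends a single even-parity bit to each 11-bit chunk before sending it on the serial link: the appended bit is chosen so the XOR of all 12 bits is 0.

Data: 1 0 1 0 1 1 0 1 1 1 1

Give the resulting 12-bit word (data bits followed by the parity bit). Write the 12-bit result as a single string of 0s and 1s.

101011011110

XOR of the 11 data bits: 1⊕0⊕1⊕0⊕1⊕1⊕0⊕1⊕1⊕1⊕1 = 0
Parity bit = 0 (so all 12 bits XOR to 0).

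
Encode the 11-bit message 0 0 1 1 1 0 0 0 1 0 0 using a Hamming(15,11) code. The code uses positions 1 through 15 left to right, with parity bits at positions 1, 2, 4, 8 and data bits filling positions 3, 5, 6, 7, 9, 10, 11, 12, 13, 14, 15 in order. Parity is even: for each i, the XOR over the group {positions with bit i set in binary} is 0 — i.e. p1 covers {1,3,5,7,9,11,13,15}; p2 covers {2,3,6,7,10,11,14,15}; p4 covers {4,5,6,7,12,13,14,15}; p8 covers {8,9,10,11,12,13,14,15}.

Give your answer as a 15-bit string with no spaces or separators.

Place data at non-parity positions: p1 p2 0 p4 0 1 1 p8 1 0 0 0 1 0 0
p1 (pos 1,3,5,7,9,11,13,15): XOR of data positions = 0⊕0⊕1⊕1⊕0⊕1⊕0 = 1
p2 (pos 2,3,6,7,10,11,14,15): XOR of data positions = 0⊕1⊕1⊕0⊕0⊕0⊕0 = 0
p4 (pos 4,5,6,7,12,13,14,15): XOR of data positions = 0⊕1⊕1⊕0⊕1⊕0⊕0 = 1
p8 (pos 8,9,10,11,12,13,14,15): XOR of data positions = 1⊕0⊕0⊕0⊕1⊕0⊕0 = 0
Codeword: 100101101000100

100101101000100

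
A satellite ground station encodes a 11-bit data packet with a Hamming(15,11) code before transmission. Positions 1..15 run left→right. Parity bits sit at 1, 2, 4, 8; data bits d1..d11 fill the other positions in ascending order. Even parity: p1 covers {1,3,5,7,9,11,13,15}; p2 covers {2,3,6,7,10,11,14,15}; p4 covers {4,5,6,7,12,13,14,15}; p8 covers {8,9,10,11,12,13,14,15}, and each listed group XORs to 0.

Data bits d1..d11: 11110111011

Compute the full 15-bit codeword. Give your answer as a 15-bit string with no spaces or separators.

111011110111011

Place data at non-parity positions: p1 p2 1 p4 1 1 1 p8 0 1 1 1 0 1 1
p1 (pos 1,3,5,7,9,11,13,15): XOR of data positions = 1⊕1⊕1⊕0⊕1⊕0⊕1 = 1
p2 (pos 2,3,6,7,10,11,14,15): XOR of data positions = 1⊕1⊕1⊕1⊕1⊕1⊕1 = 1
p4 (pos 4,5,6,7,12,13,14,15): XOR of data positions = 1⊕1⊕1⊕1⊕0⊕1⊕1 = 0
p8 (pos 8,9,10,11,12,13,14,15): XOR of data positions = 0⊕1⊕1⊕1⊕0⊕1⊕1 = 1
Codeword: 111011110111011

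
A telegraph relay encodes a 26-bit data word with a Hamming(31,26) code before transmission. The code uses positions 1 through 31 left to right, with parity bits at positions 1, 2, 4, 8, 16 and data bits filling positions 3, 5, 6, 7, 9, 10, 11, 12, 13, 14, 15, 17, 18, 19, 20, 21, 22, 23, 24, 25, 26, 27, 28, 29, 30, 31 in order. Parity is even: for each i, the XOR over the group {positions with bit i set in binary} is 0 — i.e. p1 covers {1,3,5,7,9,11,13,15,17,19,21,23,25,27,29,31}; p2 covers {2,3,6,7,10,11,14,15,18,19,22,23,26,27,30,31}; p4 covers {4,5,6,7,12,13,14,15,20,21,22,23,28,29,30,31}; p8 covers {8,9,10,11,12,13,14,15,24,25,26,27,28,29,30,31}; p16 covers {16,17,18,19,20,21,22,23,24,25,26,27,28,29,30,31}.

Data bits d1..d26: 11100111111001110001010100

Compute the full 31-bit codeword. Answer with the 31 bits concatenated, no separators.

Place data at non-parity positions: p1 p2 1 p4 1 1 0 p8 0 1 1 1 1 1 1 p16 0 0 1 1 1 0 0 0 1 0 1 0 1 0 0
p1 (pos 1,3,5,7,9,11,13,15,17,19,21,23,25,27,29,31): XOR of data positions = 1⊕1⊕0⊕0⊕1⊕1⊕1⊕0⊕1⊕1⊕0⊕1⊕1⊕1⊕0 = 0
p2 (pos 2,3,6,7,10,11,14,15,18,19,22,23,26,27,30,31): XOR of data positions = 1⊕1⊕0⊕1⊕1⊕1⊕1⊕0⊕1⊕0⊕0⊕0⊕1⊕0⊕0 = 0
p4 (pos 4,5,6,7,12,13,14,15,20,21,22,23,28,29,30,31): XOR of data positions = 1⊕1⊕0⊕1⊕1⊕1⊕1⊕1⊕1⊕0⊕0⊕0⊕1⊕0⊕0 = 1
p8 (pos 8,9,10,11,12,13,14,15,24,25,26,27,28,29,30,31): XOR of data positions = 0⊕1⊕1⊕1⊕1⊕1⊕1⊕0⊕1⊕0⊕1⊕0⊕1⊕0⊕0 = 1
p16 (pos 16,17,18,19,20,21,22,23,24,25,26,27,28,29,30,31): XOR of data positions = 0⊕0⊕1⊕1⊕1⊕0⊕0⊕0⊕1⊕0⊕1⊕0⊕1⊕0⊕0 = 0
Codeword: 0011110101111110001110001010100

0011110101111110001110001010100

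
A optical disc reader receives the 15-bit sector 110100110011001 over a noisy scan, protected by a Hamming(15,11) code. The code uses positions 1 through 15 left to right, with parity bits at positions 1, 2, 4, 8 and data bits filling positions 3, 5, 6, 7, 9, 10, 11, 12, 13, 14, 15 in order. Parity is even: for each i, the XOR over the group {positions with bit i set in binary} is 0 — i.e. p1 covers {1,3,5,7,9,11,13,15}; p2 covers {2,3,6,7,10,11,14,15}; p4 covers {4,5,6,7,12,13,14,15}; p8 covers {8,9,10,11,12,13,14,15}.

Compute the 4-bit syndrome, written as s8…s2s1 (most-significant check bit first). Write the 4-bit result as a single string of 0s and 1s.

s1 (pos 1,3,5,7,9,11,13,15): 1⊕0⊕0⊕1⊕0⊕1⊕0⊕1 = 0
s2 (pos 2,3,6,7,10,11,14,15): 1⊕0⊕0⊕1⊕0⊕1⊕0⊕1 = 0
s4 (pos 4,5,6,7,12,13,14,15): 1⊕0⊕0⊕1⊕1⊕0⊕0⊕1 = 0
s8 (pos 8,9,10,11,12,13,14,15): 1⊕0⊕0⊕1⊕1⊕0⊕0⊕1 = 0
Syndrome s8…s1 = 0000 → no error.

0000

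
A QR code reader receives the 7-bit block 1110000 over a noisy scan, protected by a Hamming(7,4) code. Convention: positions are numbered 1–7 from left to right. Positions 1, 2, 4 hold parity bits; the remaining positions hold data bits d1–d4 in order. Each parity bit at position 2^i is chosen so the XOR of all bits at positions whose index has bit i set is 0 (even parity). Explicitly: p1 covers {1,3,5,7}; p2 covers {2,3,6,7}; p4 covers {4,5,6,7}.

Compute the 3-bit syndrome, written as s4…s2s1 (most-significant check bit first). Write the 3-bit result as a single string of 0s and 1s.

s1 (pos 1,3,5,7): 1⊕1⊕0⊕0 = 0
s2 (pos 2,3,6,7): 1⊕1⊕0⊕0 = 0
s4 (pos 4,5,6,7): 0⊕0⊕0⊕0 = 0
Syndrome s4…s1 = 000 → no error.

000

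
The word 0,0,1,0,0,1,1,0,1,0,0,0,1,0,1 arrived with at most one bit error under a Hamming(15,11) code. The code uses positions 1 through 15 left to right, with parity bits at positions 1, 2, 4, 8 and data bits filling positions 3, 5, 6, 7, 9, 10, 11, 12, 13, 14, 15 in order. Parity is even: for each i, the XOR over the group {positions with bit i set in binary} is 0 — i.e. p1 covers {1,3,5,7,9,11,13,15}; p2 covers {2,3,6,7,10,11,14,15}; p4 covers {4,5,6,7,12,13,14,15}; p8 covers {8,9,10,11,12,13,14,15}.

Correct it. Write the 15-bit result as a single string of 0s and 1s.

001001100000101

s1 (pos 1,3,5,7,9,11,13,15): 0⊕1⊕0⊕1⊕1⊕0⊕1⊕1 = 1
s2 (pos 2,3,6,7,10,11,14,15): 0⊕1⊕1⊕1⊕0⊕0⊕0⊕1 = 0
s4 (pos 4,5,6,7,12,13,14,15): 0⊕0⊕1⊕1⊕0⊕1⊕0⊕1 = 0
s8 (pos 8,9,10,11,12,13,14,15): 0⊕1⊕0⊕0⊕0⊕1⊕0⊕1 = 1
Syndrome s8…s1 = 1001 → error at position 9.
Flip position 9: 001001101000101 → 001001100000101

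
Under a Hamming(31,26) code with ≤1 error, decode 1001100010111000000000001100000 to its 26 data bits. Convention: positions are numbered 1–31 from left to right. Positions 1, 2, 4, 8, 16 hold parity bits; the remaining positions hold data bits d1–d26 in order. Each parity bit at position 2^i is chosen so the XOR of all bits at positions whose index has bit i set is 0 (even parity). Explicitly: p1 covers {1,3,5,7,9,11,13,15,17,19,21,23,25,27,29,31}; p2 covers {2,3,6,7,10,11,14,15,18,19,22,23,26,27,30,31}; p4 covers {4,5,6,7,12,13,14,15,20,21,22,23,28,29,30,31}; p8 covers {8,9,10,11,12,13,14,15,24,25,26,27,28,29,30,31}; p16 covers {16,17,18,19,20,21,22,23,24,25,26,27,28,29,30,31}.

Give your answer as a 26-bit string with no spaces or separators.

01001011100000000001100000

s1 (pos 1,3,5,7,9,11,13,15,17,19,21,23,25,27,29,31): 1⊕0⊕1⊕0⊕1⊕1⊕1⊕0⊕0⊕0⊕0⊕0⊕1⊕0⊕0⊕0 = 0
s2 (pos 2,3,6,7,10,11,14,15,18,19,22,23,26,27,30,31): 0⊕0⊕0⊕0⊕0⊕1⊕0⊕0⊕0⊕0⊕0⊕0⊕1⊕0⊕0⊕0 = 0
s4 (pos 4,5,6,7,12,13,14,15,20,21,22,23,28,29,30,31): 1⊕1⊕0⊕0⊕1⊕1⊕0⊕0⊕0⊕0⊕0⊕0⊕0⊕0⊕0⊕0 = 0
s8 (pos 8,9,10,11,12,13,14,15,24,25,26,27,28,29,30,31): 0⊕1⊕0⊕1⊕1⊕1⊕0⊕0⊕0⊕1⊕1⊕0⊕0⊕0⊕0⊕0 = 0
s16 (pos 16,17,18,19,20,21,22,23,24,25,26,27,28,29,30,31): 0⊕0⊕0⊕0⊕0⊕0⊕0⊕0⊕0⊕1⊕1⊕0⊕0⊕0⊕0⊕0 = 0
Syndrome s16…s1 = 00000 → no error.
Read data bits from positions 3,5,6,7,9,10,11,12,13,14,15,17,18,19,20,21,22,23,24,25,26,27,28,29,30,31: 01001011100000000001100000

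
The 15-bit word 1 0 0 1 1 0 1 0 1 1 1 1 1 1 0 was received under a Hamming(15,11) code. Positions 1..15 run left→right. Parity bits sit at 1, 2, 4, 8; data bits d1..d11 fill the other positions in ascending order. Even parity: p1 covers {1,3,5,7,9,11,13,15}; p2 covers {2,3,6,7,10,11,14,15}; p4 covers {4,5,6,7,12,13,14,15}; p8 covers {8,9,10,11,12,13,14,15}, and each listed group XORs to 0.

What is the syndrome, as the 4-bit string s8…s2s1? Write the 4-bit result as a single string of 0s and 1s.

0000

s1 (pos 1,3,5,7,9,11,13,15): 1⊕0⊕1⊕1⊕1⊕1⊕1⊕0 = 0
s2 (pos 2,3,6,7,10,11,14,15): 0⊕0⊕0⊕1⊕1⊕1⊕1⊕0 = 0
s4 (pos 4,5,6,7,12,13,14,15): 1⊕1⊕0⊕1⊕1⊕1⊕1⊕0 = 0
s8 (pos 8,9,10,11,12,13,14,15): 0⊕1⊕1⊕1⊕1⊕1⊕1⊕0 = 0
Syndrome s8…s1 = 0000 → no error.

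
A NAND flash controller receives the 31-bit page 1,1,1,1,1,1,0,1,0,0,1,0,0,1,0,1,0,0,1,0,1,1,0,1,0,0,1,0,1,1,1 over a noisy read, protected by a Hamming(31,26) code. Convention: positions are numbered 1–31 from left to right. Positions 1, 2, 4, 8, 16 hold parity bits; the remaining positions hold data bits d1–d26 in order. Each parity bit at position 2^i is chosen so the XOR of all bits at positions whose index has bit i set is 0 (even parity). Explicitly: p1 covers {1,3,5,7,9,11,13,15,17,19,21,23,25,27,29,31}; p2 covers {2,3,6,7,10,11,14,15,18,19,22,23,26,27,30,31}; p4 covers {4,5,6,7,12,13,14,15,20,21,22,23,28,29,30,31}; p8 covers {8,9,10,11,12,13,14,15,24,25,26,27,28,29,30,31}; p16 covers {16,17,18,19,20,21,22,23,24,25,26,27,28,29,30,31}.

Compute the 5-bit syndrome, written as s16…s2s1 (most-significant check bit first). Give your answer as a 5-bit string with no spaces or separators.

s1 (pos 1,3,5,7,9,11,13,15,17,19,21,23,25,27,29,31): 1⊕1⊕1⊕0⊕0⊕1⊕0⊕0⊕0⊕1⊕1⊕0⊕0⊕1⊕1⊕1 = 1
s2 (pos 2,3,6,7,10,11,14,15,18,19,22,23,26,27,30,31): 1⊕1⊕1⊕0⊕0⊕1⊕1⊕0⊕0⊕1⊕1⊕0⊕0⊕1⊕1⊕1 = 0
s4 (pos 4,5,6,7,12,13,14,15,20,21,22,23,28,29,30,31): 1⊕1⊕1⊕0⊕0⊕0⊕1⊕0⊕0⊕1⊕1⊕0⊕0⊕1⊕1⊕1 = 1
s8 (pos 8,9,10,11,12,13,14,15,24,25,26,27,28,29,30,31): 1⊕0⊕0⊕1⊕0⊕0⊕1⊕0⊕1⊕0⊕0⊕1⊕0⊕1⊕1⊕1 = 0
s16 (pos 16,17,18,19,20,21,22,23,24,25,26,27,28,29,30,31): 1⊕0⊕0⊕1⊕0⊕1⊕1⊕0⊕1⊕0⊕0⊕1⊕0⊕1⊕1⊕1 = 1
Syndrome s16…s1 = 10101 → error at position 21.

10101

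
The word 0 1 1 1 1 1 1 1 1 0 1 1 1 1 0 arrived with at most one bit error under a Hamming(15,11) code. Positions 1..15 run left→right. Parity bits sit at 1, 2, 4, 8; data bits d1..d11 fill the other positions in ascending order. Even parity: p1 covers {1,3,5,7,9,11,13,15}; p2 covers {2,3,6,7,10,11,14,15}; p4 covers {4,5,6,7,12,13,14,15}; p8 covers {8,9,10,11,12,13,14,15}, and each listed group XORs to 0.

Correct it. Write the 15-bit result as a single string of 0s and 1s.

011011111011110

s1 (pos 1,3,5,7,9,11,13,15): 0⊕1⊕1⊕1⊕1⊕1⊕1⊕0 = 0
s2 (pos 2,3,6,7,10,11,14,15): 1⊕1⊕1⊕1⊕0⊕1⊕1⊕0 = 0
s4 (pos 4,5,6,7,12,13,14,15): 1⊕1⊕1⊕1⊕1⊕1⊕1⊕0 = 1
s8 (pos 8,9,10,11,12,13,14,15): 1⊕1⊕0⊕1⊕1⊕1⊕1⊕0 = 0
Syndrome s8…s1 = 0100 → error at position 4.
Flip position 4: 011111111011110 → 011011111011110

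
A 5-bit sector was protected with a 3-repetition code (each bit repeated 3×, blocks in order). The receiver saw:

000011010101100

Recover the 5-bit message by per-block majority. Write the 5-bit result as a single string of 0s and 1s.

01010

Block 1 (000): 0 ones → 0
Block 2 (011): 2 ones → 1
Block 3 (010): 1 one → 0
Block 4 (101): 2 ones → 1
Block 5 (100): 1 one → 0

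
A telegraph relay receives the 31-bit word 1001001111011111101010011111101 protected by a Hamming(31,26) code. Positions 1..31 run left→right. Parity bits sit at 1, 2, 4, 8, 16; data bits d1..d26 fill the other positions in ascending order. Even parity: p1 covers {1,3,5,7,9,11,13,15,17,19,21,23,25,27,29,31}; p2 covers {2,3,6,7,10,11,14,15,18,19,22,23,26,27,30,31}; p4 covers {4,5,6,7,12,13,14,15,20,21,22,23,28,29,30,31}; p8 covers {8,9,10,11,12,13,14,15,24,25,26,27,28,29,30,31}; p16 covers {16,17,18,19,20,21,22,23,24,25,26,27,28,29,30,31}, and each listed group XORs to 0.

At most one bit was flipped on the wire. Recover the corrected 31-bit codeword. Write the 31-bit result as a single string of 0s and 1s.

s1 (pos 1,3,5,7,9,11,13,15,17,19,21,23,25,27,29,31): 1⊕0⊕0⊕1⊕1⊕0⊕1⊕1⊕1⊕1⊕1⊕0⊕1⊕1⊕1⊕1 = 0
s2 (pos 2,3,6,7,10,11,14,15,18,19,22,23,26,27,30,31): 0⊕0⊕0⊕1⊕1⊕0⊕1⊕1⊕0⊕1⊕0⊕0⊕1⊕1⊕0⊕1 = 0
s4 (pos 4,5,6,7,12,13,14,15,20,21,22,23,28,29,30,31): 1⊕0⊕0⊕1⊕1⊕1⊕1⊕1⊕0⊕1⊕0⊕0⊕1⊕1⊕0⊕1 = 0
s8 (pos 8,9,10,11,12,13,14,15,24,25,26,27,28,29,30,31): 1⊕1⊕1⊕0⊕1⊕1⊕1⊕1⊕1⊕1⊕1⊕1⊕1⊕1⊕0⊕1 = 0
s16 (pos 16,17,18,19,20,21,22,23,24,25,26,27,28,29,30,31): 1⊕1⊕0⊕1⊕0⊕1⊕0⊕0⊕1⊕1⊕1⊕1⊕1⊕1⊕0⊕1 = 1
Syndrome s16…s1 = 10000 → error at position 16.
Flip position 16: 1001001111011111101010011111101 → 1001001111011110101010011111101

1001001111011110101010011111101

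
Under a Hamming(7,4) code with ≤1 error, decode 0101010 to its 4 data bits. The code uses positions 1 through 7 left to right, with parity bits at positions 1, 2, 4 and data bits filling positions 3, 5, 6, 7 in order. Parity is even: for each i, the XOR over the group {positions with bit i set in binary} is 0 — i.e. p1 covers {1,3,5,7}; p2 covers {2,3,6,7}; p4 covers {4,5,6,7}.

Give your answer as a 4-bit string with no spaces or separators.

0010

s1 (pos 1,3,5,7): 0⊕0⊕0⊕0 = 0
s2 (pos 2,3,6,7): 1⊕0⊕1⊕0 = 0
s4 (pos 4,5,6,7): 1⊕0⊕1⊕0 = 0
Syndrome s4…s1 = 000 → no error.
Read data bits from positions 3,5,6,7: 0010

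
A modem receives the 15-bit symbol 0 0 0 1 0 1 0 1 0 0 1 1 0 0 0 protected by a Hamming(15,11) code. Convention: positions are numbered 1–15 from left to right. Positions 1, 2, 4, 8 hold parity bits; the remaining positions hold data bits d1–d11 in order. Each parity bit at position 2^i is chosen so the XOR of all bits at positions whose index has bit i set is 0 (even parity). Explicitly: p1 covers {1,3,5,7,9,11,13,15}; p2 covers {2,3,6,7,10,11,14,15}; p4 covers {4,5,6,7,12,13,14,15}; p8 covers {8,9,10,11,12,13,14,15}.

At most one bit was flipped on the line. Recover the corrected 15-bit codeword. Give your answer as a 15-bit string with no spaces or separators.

000101010011100

s1 (pos 1,3,5,7,9,11,13,15): 0⊕0⊕0⊕0⊕0⊕1⊕0⊕0 = 1
s2 (pos 2,3,6,7,10,11,14,15): 0⊕0⊕1⊕0⊕0⊕1⊕0⊕0 = 0
s4 (pos 4,5,6,7,12,13,14,15): 1⊕0⊕1⊕0⊕1⊕0⊕0⊕0 = 1
s8 (pos 8,9,10,11,12,13,14,15): 1⊕0⊕0⊕1⊕1⊕0⊕0⊕0 = 1
Syndrome s8…s1 = 1101 → error at position 13.
Flip position 13: 000101010011000 → 000101010011100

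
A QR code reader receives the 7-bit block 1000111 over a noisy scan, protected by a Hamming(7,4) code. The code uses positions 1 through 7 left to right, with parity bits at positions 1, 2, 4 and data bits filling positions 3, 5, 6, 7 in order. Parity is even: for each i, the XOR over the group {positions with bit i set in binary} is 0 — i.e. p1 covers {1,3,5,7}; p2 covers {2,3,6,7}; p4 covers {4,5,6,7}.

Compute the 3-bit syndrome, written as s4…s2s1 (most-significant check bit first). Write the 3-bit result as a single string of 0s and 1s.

s1 (pos 1,3,5,7): 1⊕0⊕1⊕1 = 1
s2 (pos 2,3,6,7): 0⊕0⊕1⊕1 = 0
s4 (pos 4,5,6,7): 0⊕1⊕1⊕1 = 1
Syndrome s4…s1 = 101 → error at position 5.

101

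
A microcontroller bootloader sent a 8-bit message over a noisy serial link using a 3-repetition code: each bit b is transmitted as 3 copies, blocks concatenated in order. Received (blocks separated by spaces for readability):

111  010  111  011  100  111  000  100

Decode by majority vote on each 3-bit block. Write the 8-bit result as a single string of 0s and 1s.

Block 1 (111): 3 ones → 1
Block 2 (010): 1 one → 0
Block 3 (111): 3 ones → 1
Block 4 (011): 2 ones → 1
Block 5 (100): 1 one → 0
Block 6 (111): 3 ones → 1
Block 7 (000): 0 ones → 0
Block 8 (100): 1 one → 0

10110100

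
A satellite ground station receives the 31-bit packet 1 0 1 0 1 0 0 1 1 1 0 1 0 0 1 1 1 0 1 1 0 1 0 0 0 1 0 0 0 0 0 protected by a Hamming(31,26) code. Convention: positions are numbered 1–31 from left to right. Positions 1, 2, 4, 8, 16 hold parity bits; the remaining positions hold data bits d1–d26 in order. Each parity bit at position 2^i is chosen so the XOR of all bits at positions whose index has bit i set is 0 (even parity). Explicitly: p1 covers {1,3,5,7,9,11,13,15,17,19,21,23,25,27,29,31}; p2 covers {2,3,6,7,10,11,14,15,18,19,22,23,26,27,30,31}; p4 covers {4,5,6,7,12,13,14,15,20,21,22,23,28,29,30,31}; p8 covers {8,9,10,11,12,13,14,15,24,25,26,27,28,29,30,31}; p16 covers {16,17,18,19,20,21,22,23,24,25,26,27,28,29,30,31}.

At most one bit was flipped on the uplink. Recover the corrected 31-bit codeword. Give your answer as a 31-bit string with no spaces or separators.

s1 (pos 1,3,5,7,9,11,13,15,17,19,21,23,25,27,29,31): 1⊕1⊕1⊕0⊕1⊕0⊕0⊕1⊕1⊕1⊕0⊕0⊕0⊕0⊕0⊕0 = 1
s2 (pos 2,3,6,7,10,11,14,15,18,19,22,23,26,27,30,31): 0⊕1⊕0⊕0⊕1⊕0⊕0⊕1⊕0⊕1⊕1⊕0⊕1⊕0⊕0⊕0 = 0
s4 (pos 4,5,6,7,12,13,14,15,20,21,22,23,28,29,30,31): 0⊕1⊕0⊕0⊕1⊕0⊕0⊕1⊕1⊕0⊕1⊕0⊕0⊕0⊕0⊕0 = 1
s8 (pos 8,9,10,11,12,13,14,15,24,25,26,27,28,29,30,31): 1⊕1⊕1⊕0⊕1⊕0⊕0⊕1⊕0⊕0⊕1⊕0⊕0⊕0⊕0⊕0 = 0
s16 (pos 16,17,18,19,20,21,22,23,24,25,26,27,28,29,30,31): 1⊕1⊕0⊕1⊕1⊕0⊕1⊕0⊕0⊕0⊕1⊕0⊕0⊕0⊕0⊕0 = 0
Syndrome s16…s1 = 00101 → error at position 5.
Flip position 5: 1010100111010011101101000100000 → 1010000111010011101101000100000

1010000111010011101101000100000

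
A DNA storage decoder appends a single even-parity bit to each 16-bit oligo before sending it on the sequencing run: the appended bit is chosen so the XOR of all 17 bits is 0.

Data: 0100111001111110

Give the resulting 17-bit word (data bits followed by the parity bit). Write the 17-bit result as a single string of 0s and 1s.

01001110011111100

XOR of the 16 data bits: 0⊕1⊕0⊕0⊕1⊕1⊕1⊕0⊕0⊕1⊕1⊕1⊕1⊕1⊕1⊕0 = 0
Parity bit = 0 (so all 17 bits XOR to 0).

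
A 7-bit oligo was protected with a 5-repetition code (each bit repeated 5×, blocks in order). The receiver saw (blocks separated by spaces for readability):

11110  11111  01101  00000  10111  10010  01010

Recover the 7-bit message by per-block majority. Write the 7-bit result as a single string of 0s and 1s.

1110100

Block 1 (11110): 4 ones → 1
Block 2 (11111): 5 ones → 1
Block 3 (01101): 3 ones → 1
Block 4 (00000): 0 ones → 0
Block 5 (10111): 4 ones → 1
Block 6 (10010): 2 ones → 0
Block 7 (01010): 2 ones → 0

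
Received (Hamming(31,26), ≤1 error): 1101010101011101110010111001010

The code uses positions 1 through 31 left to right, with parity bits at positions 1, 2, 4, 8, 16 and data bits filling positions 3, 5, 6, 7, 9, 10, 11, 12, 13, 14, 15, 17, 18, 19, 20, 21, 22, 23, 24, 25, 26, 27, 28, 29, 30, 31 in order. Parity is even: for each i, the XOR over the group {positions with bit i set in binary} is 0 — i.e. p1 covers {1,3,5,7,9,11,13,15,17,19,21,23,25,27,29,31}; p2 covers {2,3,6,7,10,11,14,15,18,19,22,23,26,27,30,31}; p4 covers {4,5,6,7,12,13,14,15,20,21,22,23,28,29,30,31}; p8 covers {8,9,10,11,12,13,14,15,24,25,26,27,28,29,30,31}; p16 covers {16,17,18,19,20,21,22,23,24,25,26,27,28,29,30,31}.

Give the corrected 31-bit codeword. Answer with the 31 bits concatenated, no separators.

1101010101011101110010111001000

s1 (pos 1,3,5,7,9,11,13,15,17,19,21,23,25,27,29,31): 1⊕0⊕0⊕0⊕0⊕0⊕1⊕0⊕1⊕0⊕1⊕1⊕1⊕0⊕0⊕0 = 0
s2 (pos 2,3,6,7,10,11,14,15,18,19,22,23,26,27,30,31): 1⊕0⊕1⊕0⊕1⊕0⊕1⊕0⊕1⊕0⊕0⊕1⊕0⊕0⊕1⊕0 = 1
s4 (pos 4,5,6,7,12,13,14,15,20,21,22,23,28,29,30,31): 1⊕0⊕1⊕0⊕1⊕1⊕1⊕0⊕0⊕1⊕0⊕1⊕1⊕0⊕1⊕0 = 1
s8 (pos 8,9,10,11,12,13,14,15,24,25,26,27,28,29,30,31): 1⊕0⊕1⊕0⊕1⊕1⊕1⊕0⊕1⊕1⊕0⊕0⊕1⊕0⊕1⊕0 = 1
s16 (pos 16,17,18,19,20,21,22,23,24,25,26,27,28,29,30,31): 1⊕1⊕1⊕0⊕0⊕1⊕0⊕1⊕1⊕1⊕0⊕0⊕1⊕0⊕1⊕0 = 1
Syndrome s16…s1 = 11110 → error at position 30.
Flip position 30: 1101010101011101110010111001010 → 1101010101011101110010111001000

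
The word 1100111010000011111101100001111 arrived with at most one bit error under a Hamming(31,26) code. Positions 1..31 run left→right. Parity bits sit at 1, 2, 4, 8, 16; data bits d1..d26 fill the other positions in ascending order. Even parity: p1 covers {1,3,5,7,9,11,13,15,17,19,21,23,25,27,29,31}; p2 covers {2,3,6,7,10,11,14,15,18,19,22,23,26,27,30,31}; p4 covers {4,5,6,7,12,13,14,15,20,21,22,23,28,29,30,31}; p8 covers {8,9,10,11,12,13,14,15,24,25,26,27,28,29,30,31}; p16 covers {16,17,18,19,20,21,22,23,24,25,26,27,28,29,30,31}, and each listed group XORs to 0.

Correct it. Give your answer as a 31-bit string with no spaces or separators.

s1 (pos 1,3,5,7,9,11,13,15,17,19,21,23,25,27,29,31): 1⊕0⊕1⊕1⊕1⊕0⊕0⊕1⊕1⊕1⊕0⊕1⊕0⊕0⊕1⊕1 = 0
s2 (pos 2,3,6,7,10,11,14,15,18,19,22,23,26,27,30,31): 1⊕0⊕1⊕1⊕0⊕0⊕0⊕1⊕1⊕1⊕1⊕1⊕0⊕0⊕1⊕1 = 0
s4 (pos 4,5,6,7,12,13,14,15,20,21,22,23,28,29,30,31): 0⊕1⊕1⊕1⊕0⊕0⊕0⊕1⊕1⊕0⊕1⊕1⊕1⊕1⊕1⊕1 = 1
s8 (pos 8,9,10,11,12,13,14,15,24,25,26,27,28,29,30,31): 0⊕1⊕0⊕0⊕0⊕0⊕0⊕1⊕0⊕0⊕0⊕0⊕1⊕1⊕1⊕1 = 0
s16 (pos 16,17,18,19,20,21,22,23,24,25,26,27,28,29,30,31): 1⊕1⊕1⊕1⊕1⊕0⊕1⊕1⊕0⊕0⊕0⊕0⊕1⊕1⊕1⊕1 = 1
Syndrome s16…s1 = 10100 → error at position 20.
Flip position 20: 1100111010000011111101100001111 → 1100111010000011111001100001111

1100111010000011111001100001111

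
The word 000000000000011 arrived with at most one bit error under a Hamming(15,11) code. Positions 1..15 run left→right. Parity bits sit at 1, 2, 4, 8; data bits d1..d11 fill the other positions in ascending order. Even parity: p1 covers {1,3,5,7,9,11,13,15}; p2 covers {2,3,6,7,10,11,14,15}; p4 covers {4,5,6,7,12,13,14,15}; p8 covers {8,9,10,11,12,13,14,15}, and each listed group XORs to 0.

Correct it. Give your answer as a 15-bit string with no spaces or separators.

s1 (pos 1,3,5,7,9,11,13,15): 0⊕0⊕0⊕0⊕0⊕0⊕0⊕1 = 1
s2 (pos 2,3,6,7,10,11,14,15): 0⊕0⊕0⊕0⊕0⊕0⊕1⊕1 = 0
s4 (pos 4,5,6,7,12,13,14,15): 0⊕0⊕0⊕0⊕0⊕0⊕1⊕1 = 0
s8 (pos 8,9,10,11,12,13,14,15): 0⊕0⊕0⊕0⊕0⊕0⊕1⊕1 = 0
Syndrome s8…s1 = 0001 → error at position 1.
Flip position 1: 000000000000011 → 100000000000011

100000000000011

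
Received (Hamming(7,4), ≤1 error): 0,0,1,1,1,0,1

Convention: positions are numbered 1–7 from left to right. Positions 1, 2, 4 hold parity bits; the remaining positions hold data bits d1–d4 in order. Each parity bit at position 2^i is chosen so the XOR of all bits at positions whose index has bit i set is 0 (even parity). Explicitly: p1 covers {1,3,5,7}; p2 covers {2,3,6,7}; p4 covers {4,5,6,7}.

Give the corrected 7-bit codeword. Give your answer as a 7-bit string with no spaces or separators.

s1 (pos 1,3,5,7): 0⊕1⊕1⊕1 = 1
s2 (pos 2,3,6,7): 0⊕1⊕0⊕1 = 0
s4 (pos 4,5,6,7): 1⊕1⊕0⊕1 = 1
Syndrome s4…s1 = 101 → error at position 5.
Flip position 5: 0011101 → 0011001

0011001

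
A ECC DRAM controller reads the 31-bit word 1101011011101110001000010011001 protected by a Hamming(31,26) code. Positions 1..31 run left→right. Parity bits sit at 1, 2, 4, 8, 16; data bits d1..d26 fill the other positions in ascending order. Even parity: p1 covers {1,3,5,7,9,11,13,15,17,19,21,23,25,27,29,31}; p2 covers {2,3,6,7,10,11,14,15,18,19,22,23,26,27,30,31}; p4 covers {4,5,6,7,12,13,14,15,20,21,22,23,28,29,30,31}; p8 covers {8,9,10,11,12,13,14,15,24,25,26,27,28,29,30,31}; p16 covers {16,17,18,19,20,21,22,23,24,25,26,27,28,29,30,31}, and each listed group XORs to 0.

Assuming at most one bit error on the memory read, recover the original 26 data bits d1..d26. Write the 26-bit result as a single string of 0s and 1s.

00111110111101000010011001

s1 (pos 1,3,5,7,9,11,13,15,17,19,21,23,25,27,29,31): 1⊕0⊕0⊕1⊕1⊕1⊕1⊕1⊕0⊕1⊕0⊕0⊕0⊕1⊕0⊕1 = 1
s2 (pos 2,3,6,7,10,11,14,15,18,19,22,23,26,27,30,31): 1⊕0⊕1⊕1⊕1⊕1⊕1⊕1⊕0⊕1⊕0⊕0⊕0⊕1⊕0⊕1 = 0
s4 (pos 4,5,6,7,12,13,14,15,20,21,22,23,28,29,30,31): 1⊕0⊕1⊕1⊕0⊕1⊕1⊕1⊕0⊕0⊕0⊕0⊕1⊕0⊕0⊕1 = 0
s8 (pos 8,9,10,11,12,13,14,15,24,25,26,27,28,29,30,31): 0⊕1⊕1⊕1⊕0⊕1⊕1⊕1⊕1⊕0⊕0⊕1⊕1⊕0⊕0⊕1 = 0
s16 (pos 16,17,18,19,20,21,22,23,24,25,26,27,28,29,30,31): 0⊕0⊕0⊕1⊕0⊕0⊕0⊕0⊕1⊕0⊕0⊕1⊕1⊕0⊕0⊕1 = 1
Syndrome s16…s1 = 10001 → error at position 17.
Flip position 17: 1101011011101110001000010011001 → 1101011011101110101000010011001
Read data bits from positions 3,5,6,7,9,10,11,12,13,14,15,17,18,19,20,21,22,23,24,25,26,27,28,29,30,31: 00111110111101000010011001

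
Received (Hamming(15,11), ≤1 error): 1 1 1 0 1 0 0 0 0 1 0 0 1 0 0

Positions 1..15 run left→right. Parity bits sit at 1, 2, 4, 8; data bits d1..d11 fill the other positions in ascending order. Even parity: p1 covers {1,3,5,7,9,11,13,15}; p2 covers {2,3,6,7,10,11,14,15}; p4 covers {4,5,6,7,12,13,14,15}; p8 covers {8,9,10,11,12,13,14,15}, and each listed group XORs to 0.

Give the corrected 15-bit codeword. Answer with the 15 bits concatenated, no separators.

s1 (pos 1,3,5,7,9,11,13,15): 1⊕1⊕1⊕0⊕0⊕0⊕1⊕0 = 0
s2 (pos 2,3,6,7,10,11,14,15): 1⊕1⊕0⊕0⊕1⊕0⊕0⊕0 = 1
s4 (pos 4,5,6,7,12,13,14,15): 0⊕1⊕0⊕0⊕0⊕1⊕0⊕0 = 0
s8 (pos 8,9,10,11,12,13,14,15): 0⊕0⊕1⊕0⊕0⊕1⊕0⊕0 = 0
Syndrome s8…s1 = 0010 → error at position 2.
Flip position 2: 111010000100100 → 101010000100100

101010000100100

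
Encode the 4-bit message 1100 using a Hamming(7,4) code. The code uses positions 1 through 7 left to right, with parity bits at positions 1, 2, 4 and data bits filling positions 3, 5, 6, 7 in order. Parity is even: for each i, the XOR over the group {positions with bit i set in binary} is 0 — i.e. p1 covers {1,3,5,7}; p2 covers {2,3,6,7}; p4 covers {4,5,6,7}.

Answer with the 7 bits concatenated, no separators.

Place data at non-parity positions: p1 p2 1 p4 1 0 0
p1 (pos 1,3,5,7): XOR of data positions = 1⊕1⊕0 = 0
p2 (pos 2,3,6,7): XOR of data positions = 1⊕0⊕0 = 1
p4 (pos 4,5,6,7): XOR of data positions = 1⊕0⊕0 = 1
Codeword: 0111100

0111100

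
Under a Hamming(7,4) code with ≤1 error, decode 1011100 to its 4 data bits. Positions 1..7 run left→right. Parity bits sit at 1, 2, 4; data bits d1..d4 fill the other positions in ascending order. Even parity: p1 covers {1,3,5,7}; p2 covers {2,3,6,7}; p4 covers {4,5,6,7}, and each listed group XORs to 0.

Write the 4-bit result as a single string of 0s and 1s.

s1 (pos 1,3,5,7): 1⊕1⊕1⊕0 = 1
s2 (pos 2,3,6,7): 0⊕1⊕0⊕0 = 1
s4 (pos 4,5,6,7): 1⊕1⊕0⊕0 = 0
Syndrome s4…s1 = 011 → error at position 3.
Flip position 3: 1011100 → 1001100
Read data bits from positions 3,5,6,7: 0100

0100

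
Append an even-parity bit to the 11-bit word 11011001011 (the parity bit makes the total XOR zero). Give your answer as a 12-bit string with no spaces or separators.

110110010111

XOR of the 11 data bits: 1⊕1⊕0⊕1⊕1⊕0⊕0⊕1⊕0⊕1⊕1 = 1
Parity bit = 1 (so all 12 bits XOR to 0).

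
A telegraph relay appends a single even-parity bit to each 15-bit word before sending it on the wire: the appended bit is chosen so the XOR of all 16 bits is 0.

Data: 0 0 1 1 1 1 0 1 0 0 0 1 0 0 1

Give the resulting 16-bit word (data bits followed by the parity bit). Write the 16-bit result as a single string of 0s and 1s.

XOR of the 15 data bits: 0⊕0⊕1⊕1⊕1⊕1⊕0⊕1⊕0⊕0⊕0⊕1⊕0⊕0⊕1 = 1
Parity bit = 1 (so all 16 bits XOR to 0).

0011110100010011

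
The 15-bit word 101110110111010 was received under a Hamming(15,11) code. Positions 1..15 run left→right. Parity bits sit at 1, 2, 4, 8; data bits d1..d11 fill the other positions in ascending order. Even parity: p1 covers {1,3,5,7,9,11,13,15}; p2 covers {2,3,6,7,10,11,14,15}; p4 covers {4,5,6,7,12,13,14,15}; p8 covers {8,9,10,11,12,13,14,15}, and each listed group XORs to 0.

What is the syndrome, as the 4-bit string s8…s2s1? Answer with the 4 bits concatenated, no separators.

1111

s1 (pos 1,3,5,7,9,11,13,15): 1⊕1⊕1⊕1⊕0⊕1⊕0⊕0 = 1
s2 (pos 2,3,6,7,10,11,14,15): 0⊕1⊕0⊕1⊕1⊕1⊕1⊕0 = 1
s4 (pos 4,5,6,7,12,13,14,15): 1⊕1⊕0⊕1⊕1⊕0⊕1⊕0 = 1
s8 (pos 8,9,10,11,12,13,14,15): 1⊕0⊕1⊕1⊕1⊕0⊕1⊕0 = 1
Syndrome s8…s1 = 1111 → error at position 15.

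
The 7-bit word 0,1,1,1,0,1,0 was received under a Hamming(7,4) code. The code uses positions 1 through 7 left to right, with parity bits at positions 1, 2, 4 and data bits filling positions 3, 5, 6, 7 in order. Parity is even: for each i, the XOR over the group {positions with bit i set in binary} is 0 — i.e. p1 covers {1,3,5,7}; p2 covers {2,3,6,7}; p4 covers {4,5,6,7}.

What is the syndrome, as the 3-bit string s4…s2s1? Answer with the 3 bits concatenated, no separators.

011

s1 (pos 1,3,5,7): 0⊕1⊕0⊕0 = 1
s2 (pos 2,3,6,7): 1⊕1⊕1⊕0 = 1
s4 (pos 4,5,6,7): 1⊕0⊕1⊕0 = 0
Syndrome s4…s1 = 011 → error at position 3.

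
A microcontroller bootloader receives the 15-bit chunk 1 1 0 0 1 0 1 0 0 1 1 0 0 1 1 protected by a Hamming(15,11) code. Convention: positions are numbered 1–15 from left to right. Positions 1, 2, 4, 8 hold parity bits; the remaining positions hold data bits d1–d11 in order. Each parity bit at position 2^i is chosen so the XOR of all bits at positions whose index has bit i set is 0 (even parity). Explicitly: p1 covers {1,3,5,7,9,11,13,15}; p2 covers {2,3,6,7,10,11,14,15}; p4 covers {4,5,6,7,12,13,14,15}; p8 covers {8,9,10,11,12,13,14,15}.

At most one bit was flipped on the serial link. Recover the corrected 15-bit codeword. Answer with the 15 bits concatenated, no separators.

s1 (pos 1,3,5,7,9,11,13,15): 1⊕0⊕1⊕1⊕0⊕1⊕0⊕1 = 1
s2 (pos 2,3,6,7,10,11,14,15): 1⊕0⊕0⊕1⊕1⊕1⊕1⊕1 = 0
s4 (pos 4,5,6,7,12,13,14,15): 0⊕1⊕0⊕1⊕0⊕0⊕1⊕1 = 0
s8 (pos 8,9,10,11,12,13,14,15): 0⊕0⊕1⊕1⊕0⊕0⊕1⊕1 = 0
Syndrome s8…s1 = 0001 → error at position 1.
Flip position 1: 110010100110011 → 010010100110011

010010100110011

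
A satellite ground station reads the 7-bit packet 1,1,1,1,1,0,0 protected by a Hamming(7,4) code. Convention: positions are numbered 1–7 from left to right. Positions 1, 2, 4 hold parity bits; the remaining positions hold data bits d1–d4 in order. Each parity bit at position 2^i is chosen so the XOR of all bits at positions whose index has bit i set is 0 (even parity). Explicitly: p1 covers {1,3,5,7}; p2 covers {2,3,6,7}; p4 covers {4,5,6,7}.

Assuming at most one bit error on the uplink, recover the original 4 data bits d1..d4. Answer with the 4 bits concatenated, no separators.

s1 (pos 1,3,5,7): 1⊕1⊕1⊕0 = 1
s2 (pos 2,3,6,7): 1⊕1⊕0⊕0 = 0
s4 (pos 4,5,6,7): 1⊕1⊕0⊕0 = 0
Syndrome s4…s1 = 001 → error at position 1.
Flip position 1: 1111100 → 0111100
Read data bits from positions 3,5,6,7: 1100

1100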